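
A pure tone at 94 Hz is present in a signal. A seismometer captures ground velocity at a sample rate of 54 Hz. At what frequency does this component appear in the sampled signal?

14 Hz

94 Hz mod fs = 40 Hz.
40 Hz > fs/2 = 27 Hz, folds to fs − 40 Hz = 14 Hz.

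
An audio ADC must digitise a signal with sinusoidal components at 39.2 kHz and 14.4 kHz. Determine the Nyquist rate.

Highest-frequency component: 39.2 kHz.
Nyquist rate = 2 × 39.2 kHz = 78.4 kHz.

78.4 kHz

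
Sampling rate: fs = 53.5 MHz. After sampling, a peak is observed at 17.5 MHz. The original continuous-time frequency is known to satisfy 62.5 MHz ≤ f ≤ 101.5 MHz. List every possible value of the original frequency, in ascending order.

71 MHz, 89.5 MHz

Frequencies that alias to 17.5 MHz are k·fs ± 17.5 MHz for integer k ≥ 0.
k=0: 17.5 MHz.
k=1: 36 MHz, 71 MHz.
k=2: 89.5 MHz, 124.5 MHz.
k=3: 143 MHz, 178 MHz.
Within [62.5 MHz, 101.5 MHz]: 71 MHz, 89.5 MHz.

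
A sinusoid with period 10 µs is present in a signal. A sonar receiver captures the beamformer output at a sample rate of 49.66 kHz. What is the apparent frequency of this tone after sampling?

0.68 kHz

T = 10 µs → f = 1/T = 100 kHz.
100 kHz mod fs = 0.68 kHz.
0.68 kHz ≤ fs/2 = 24.83 kHz, appears at 0.68 kHz.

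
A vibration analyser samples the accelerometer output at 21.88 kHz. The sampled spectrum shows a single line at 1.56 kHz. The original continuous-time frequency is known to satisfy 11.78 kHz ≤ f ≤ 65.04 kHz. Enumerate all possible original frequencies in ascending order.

20.32 kHz, 23.44 kHz, 42.2 kHz, 45.32 kHz, 64.08 kHz

Frequencies that alias to 1.56 kHz are k·fs ± 1.56 kHz for integer k ≥ 0.
k=0: 1.56 kHz.
k=1: 20.32 kHz, 23.44 kHz.
k=2: 42.2 kHz, 45.32 kHz.
k=3: 64.08 kHz, 67.2 kHz.
k=4: 85.96 kHz, 89.08 kHz.
Within [11.78 kHz, 65.04 kHz]: 20.32 kHz, 23.44 kHz, 42.2 kHz, 45.32 kHz, 64.08 kHz.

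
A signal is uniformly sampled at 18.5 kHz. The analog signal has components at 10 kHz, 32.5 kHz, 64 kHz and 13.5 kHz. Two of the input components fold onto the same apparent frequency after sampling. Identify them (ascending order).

fs/2 = 9.25 kHz.
10 kHz > fs/2 = 9.25 kHz, folds to fs − 10 kHz = 8.5 kHz.
32.5 kHz mod fs = 14 kHz.
14 kHz > fs/2 = 9.25 kHz, folds to fs − 14 kHz = 4.5 kHz.
64 kHz mod fs = 8.5 kHz.
8.5 kHz ≤ fs/2 = 9.25 kHz, appears at 8.5 kHz.
13.5 kHz > fs/2 = 9.25 kHz, folds to fs − 13.5 kHz = 5 kHz.
10 kHz and 64 kHz both map to 8.5 kHz.

10 kHz, 64 kHz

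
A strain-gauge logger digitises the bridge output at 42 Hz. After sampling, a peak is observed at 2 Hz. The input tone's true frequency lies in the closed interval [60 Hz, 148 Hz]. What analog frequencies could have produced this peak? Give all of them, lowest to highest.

82 Hz, 86 Hz, 124 Hz, 128 Hz

Frequencies that alias to 2 Hz are k·fs ± 2 Hz for integer k ≥ 0.
k=0: 2 Hz.
k=1: 40 Hz, 44 Hz.
k=2: 82 Hz, 86 Hz.
k=3: 124 Hz, 128 Hz.
k=4: 166 Hz, 170 Hz.
Within [60 Hz, 148 Hz]: 82 Hz, 86 Hz, 124 Hz, 128 Hz.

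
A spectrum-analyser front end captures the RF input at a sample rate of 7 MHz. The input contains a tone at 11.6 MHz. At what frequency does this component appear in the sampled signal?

2.4 MHz

11.6 MHz mod fs = 4.6 MHz.
4.6 MHz > fs/2 = 3.5 MHz, folds to fs − 4.6 MHz = 2.4 MHz.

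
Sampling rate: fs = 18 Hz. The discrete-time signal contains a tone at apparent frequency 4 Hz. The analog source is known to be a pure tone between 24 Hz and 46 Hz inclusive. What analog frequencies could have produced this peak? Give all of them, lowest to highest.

32 Hz, 40 Hz

Frequencies that alias to 4 Hz are k·fs ± 4 Hz for integer k ≥ 0.
k=0: 4 Hz.
k=1: 14 Hz, 22 Hz.
k=2: 32 Hz, 40 Hz.
k=3: 50 Hz, 58 Hz.
Within [24 Hz, 46 Hz]: 32 Hz, 40 Hz.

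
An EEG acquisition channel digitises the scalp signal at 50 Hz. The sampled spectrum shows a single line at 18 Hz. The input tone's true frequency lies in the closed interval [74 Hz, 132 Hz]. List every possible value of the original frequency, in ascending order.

82 Hz, 118 Hz, 132 Hz

Frequencies that alias to 18 Hz are k·fs ± 18 Hz for integer k ≥ 0.
k=0: 18 Hz.
k=1: 32 Hz, 68 Hz.
k=2: 82 Hz, 118 Hz.
k=3: 132 Hz, 168 Hz.
k=4: 182 Hz, 218 Hz.
Within [74 Hz, 132 Hz]: 82 Hz, 118 Hz, 132 Hz.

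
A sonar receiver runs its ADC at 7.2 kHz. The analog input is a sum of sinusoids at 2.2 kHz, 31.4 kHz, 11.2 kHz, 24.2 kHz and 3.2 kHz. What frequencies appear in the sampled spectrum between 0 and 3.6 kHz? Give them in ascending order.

2.2 kHz, 2.6 kHz, 3.2 kHz

fs/2 = 3.6 kHz.
2.2 kHz ≤ fs/2 = 3.6 kHz, passes unchanged.
31.4 kHz mod fs = 2.6 kHz.
2.6 kHz ≤ fs/2 = 3.6 kHz, appears at 2.6 kHz.
11.2 kHz mod fs = 4 kHz.
4 kHz > fs/2 = 3.6 kHz, folds to fs − 4 kHz = 3.2 kHz.
24.2 kHz mod fs = 2.6 kHz.
2.6 kHz ≤ fs/2 = 3.6 kHz, appears at 2.6 kHz.
3.2 kHz ≤ fs/2 = 3.6 kHz, passes unchanged.
Distinct values: {2.2 kHz, 2.6 kHz, 3.2 kHz}.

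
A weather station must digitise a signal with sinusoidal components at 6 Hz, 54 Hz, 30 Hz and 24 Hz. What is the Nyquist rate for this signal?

108 Hz

Highest-frequency component: 54 Hz.
Nyquist rate = 2 × 54 Hz = 108 Hz.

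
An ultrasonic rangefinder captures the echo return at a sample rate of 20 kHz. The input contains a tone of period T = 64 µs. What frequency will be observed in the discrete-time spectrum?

T = 64 µs → f = 1/T = 15.625 kHz.
15.625 kHz > fs/2 = 10 kHz, folds to fs − 15.625 kHz = 4.375 kHz.

4.375 kHz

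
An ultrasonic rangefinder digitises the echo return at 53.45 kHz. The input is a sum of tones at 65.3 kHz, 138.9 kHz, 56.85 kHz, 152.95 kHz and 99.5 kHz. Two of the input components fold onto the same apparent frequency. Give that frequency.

fs/2 = 26.725 kHz.
65.3 kHz mod fs = 11.85 kHz.
11.85 kHz ≤ fs/2 = 26.725 kHz, appears at 11.85 kHz.
138.9 kHz mod fs = 32 kHz.
32 kHz > fs/2 = 26.725 kHz, folds to fs − 32 kHz = 21.45 kHz.
56.85 kHz mod fs = 3.4 kHz.
3.4 kHz ≤ fs/2 = 26.725 kHz, appears at 3.4 kHz.
152.95 kHz mod fs = 46.05 kHz.
46.05 kHz > fs/2 = 26.725 kHz, folds to fs − 46.05 kHz = 7.4 kHz.
99.5 kHz mod fs = 46.05 kHz.
46.05 kHz > fs/2 = 26.725 kHz, folds to fs − 46.05 kHz = 7.4 kHz.
99.5 kHz and 152.95 kHz both map to 7.4 kHz.

7.4 kHz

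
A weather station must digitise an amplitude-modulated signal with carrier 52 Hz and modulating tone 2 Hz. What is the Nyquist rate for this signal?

108 Hz

AM sidebands sit at fc ± fm = 50 Hz and 54 Hz.
Highest-frequency component: 54 Hz.
Nyquist rate = 2 × 54 Hz = 108 Hz.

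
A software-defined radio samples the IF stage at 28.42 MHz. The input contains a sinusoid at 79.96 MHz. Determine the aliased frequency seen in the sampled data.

5.3 MHz

79.96 MHz mod fs = 23.12 MHz.
23.12 MHz > fs/2 = 14.21 MHz, folds to fs − 23.12 MHz = 5.3 MHz.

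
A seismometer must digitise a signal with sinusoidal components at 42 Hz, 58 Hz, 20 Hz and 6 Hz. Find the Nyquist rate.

116 Hz

Highest-frequency component: 58 Hz.
Nyquist rate = 2 × 58 Hz = 116 Hz.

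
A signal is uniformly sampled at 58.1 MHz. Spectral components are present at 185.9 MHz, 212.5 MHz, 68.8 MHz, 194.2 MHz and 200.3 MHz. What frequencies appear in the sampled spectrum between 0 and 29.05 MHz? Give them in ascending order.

10.7 MHz, 11.6 MHz, 19.9 MHz, 26 MHz

fs/2 = 29.05 MHz.
185.9 MHz mod fs = 11.6 MHz.
11.6 MHz ≤ fs/2 = 29.05 MHz, appears at 11.6 MHz.
212.5 MHz mod fs = 38.2 MHz.
38.2 MHz > fs/2 = 29.05 MHz, folds to fs − 38.2 MHz = 19.9 MHz.
68.8 MHz mod fs = 10.7 MHz.
10.7 MHz ≤ fs/2 = 29.05 MHz, appears at 10.7 MHz.
194.2 MHz mod fs = 19.9 MHz.
19.9 MHz ≤ fs/2 = 29.05 MHz, appears at 19.9 MHz.
200.3 MHz mod fs = 26 MHz.
26 MHz ≤ fs/2 = 29.05 MHz, appears at 26 MHz.
Distinct values: {10.7 MHz, 11.6 MHz, 19.9 MHz, 26 MHz}.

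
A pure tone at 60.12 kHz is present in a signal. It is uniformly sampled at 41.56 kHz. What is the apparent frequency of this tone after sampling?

60.12 kHz mod fs = 18.56 kHz.
18.56 kHz ≤ fs/2 = 20.78 kHz, appears at 18.56 kHz.

18.56 kHz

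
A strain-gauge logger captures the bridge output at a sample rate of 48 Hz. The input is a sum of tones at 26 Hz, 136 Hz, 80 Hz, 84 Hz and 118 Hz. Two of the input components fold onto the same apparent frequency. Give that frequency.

22 Hz

fs/2 = 24 Hz.
26 Hz > fs/2 = 24 Hz, folds to fs − 26 Hz = 22 Hz.
136 Hz mod fs = 40 Hz.
40 Hz > fs/2 = 24 Hz, folds to fs − 40 Hz = 8 Hz.
80 Hz mod fs = 32 Hz.
32 Hz > fs/2 = 24 Hz, folds to fs − 32 Hz = 16 Hz.
84 Hz mod fs = 36 Hz.
36 Hz > fs/2 = 24 Hz, folds to fs − 36 Hz = 12 Hz.
118 Hz mod fs = 22 Hz.
22 Hz ≤ fs/2 = 24 Hz, appears at 22 Hz.
26 Hz and 118 Hz both map to 22 Hz.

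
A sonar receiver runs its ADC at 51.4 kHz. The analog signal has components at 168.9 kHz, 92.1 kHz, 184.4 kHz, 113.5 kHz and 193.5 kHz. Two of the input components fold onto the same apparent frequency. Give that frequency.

10.7 kHz

fs/2 = 25.7 kHz.
168.9 kHz mod fs = 14.7 kHz.
14.7 kHz ≤ fs/2 = 25.7 kHz, appears at 14.7 kHz.
92.1 kHz mod fs = 40.7 kHz.
40.7 kHz > fs/2 = 25.7 kHz, folds to fs − 40.7 kHz = 10.7 kHz.
184.4 kHz mod fs = 30.2 kHz.
30.2 kHz > fs/2 = 25.7 kHz, folds to fs − 30.2 kHz = 21.2 kHz.
113.5 kHz mod fs = 10.7 kHz.
10.7 kHz ≤ fs/2 = 25.7 kHz, appears at 10.7 kHz.
193.5 kHz mod fs = 39.3 kHz.
39.3 kHz > fs/2 = 25.7 kHz, folds to fs − 39.3 kHz = 12.1 kHz.
92.1 kHz and 113.5 kHz both map to 10.7 kHz.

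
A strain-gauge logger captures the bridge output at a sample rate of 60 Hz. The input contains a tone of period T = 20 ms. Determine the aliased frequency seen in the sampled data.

T = 20 ms → f = 1/T = 50 Hz.
50 Hz > fs/2 = 30 Hz, folds to fs − 50 Hz = 10 Hz.

10 Hz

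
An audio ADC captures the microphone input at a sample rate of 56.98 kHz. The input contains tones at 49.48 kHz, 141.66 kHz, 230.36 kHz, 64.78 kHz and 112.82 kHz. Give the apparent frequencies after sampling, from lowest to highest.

fs/2 = 28.49 kHz.
49.48 kHz > fs/2 = 28.49 kHz, folds to fs − 49.48 kHz = 7.5 kHz.
141.66 kHz mod fs = 27.7 kHz.
27.7 kHz ≤ fs/2 = 28.49 kHz, appears at 27.7 kHz.
230.36 kHz mod fs = 2.44 kHz.
2.44 kHz ≤ fs/2 = 28.49 kHz, appears at 2.44 kHz.
64.78 kHz mod fs = 7.8 kHz.
7.8 kHz ≤ fs/2 = 28.49 kHz, appears at 7.8 kHz.
112.82 kHz mod fs = 55.84 kHz.
55.84 kHz > fs/2 = 28.49 kHz, folds to fs − 55.84 kHz = 1.14 kHz.
Distinct values: {1.14 kHz, 2.44 kHz, 7.5 kHz, 7.8 kHz, 27.7 kHz}.

1.14 kHz, 2.44 kHz, 7.5 kHz, 7.8 kHz, 27.7 kHz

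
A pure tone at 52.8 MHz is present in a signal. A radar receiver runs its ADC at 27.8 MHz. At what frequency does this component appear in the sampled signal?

52.8 MHz mod fs = 25 MHz.
25 MHz > fs/2 = 13.9 MHz, folds to fs − 25 MHz = 2.8 MHz.

2.8 MHz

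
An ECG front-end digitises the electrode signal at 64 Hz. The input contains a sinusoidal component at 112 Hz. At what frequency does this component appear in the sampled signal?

16 Hz

112 Hz mod fs = 48 Hz.
48 Hz > fs/2 = 32 Hz, folds to fs − 48 Hz = 16 Hz.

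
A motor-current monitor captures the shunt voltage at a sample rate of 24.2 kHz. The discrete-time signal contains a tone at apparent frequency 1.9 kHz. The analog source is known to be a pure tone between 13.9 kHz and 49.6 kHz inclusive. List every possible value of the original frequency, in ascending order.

22.3 kHz, 26.1 kHz, 46.5 kHz

Frequencies that alias to 1.9 kHz are k·fs ± 1.9 kHz for integer k ≥ 0.
k=0: 1.9 kHz.
k=1: 22.3 kHz, 26.1 kHz.
k=2: 46.5 kHz, 50.3 kHz.
k=3: 70.7 kHz, 74.5 kHz.
Within [13.9 kHz, 49.6 kHz]: 22.3 kHz, 26.1 kHz, 46.5 kHz.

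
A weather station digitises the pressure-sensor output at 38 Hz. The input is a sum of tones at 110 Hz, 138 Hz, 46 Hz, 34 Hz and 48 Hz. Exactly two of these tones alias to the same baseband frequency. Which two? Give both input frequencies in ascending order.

34 Hz, 110 Hz

fs/2 = 19 Hz.
110 Hz mod fs = 34 Hz.
34 Hz > fs/2 = 19 Hz, folds to fs − 34 Hz = 4 Hz.
138 Hz mod fs = 24 Hz.
24 Hz > fs/2 = 19 Hz, folds to fs − 24 Hz = 14 Hz.
46 Hz mod fs = 8 Hz.
8 Hz ≤ fs/2 = 19 Hz, appears at 8 Hz.
34 Hz > fs/2 = 19 Hz, folds to fs − 34 Hz = 4 Hz.
48 Hz mod fs = 10 Hz.
10 Hz ≤ fs/2 = 19 Hz, appears at 10 Hz.
34 Hz and 110 Hz both map to 4 Hz.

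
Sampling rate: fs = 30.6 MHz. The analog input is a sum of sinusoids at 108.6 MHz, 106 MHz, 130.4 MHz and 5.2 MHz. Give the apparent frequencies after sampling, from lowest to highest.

fs/2 = 15.3 MHz.
108.6 MHz mod fs = 16.8 MHz.
16.8 MHz > fs/2 = 15.3 MHz, folds to fs − 16.8 MHz = 13.8 MHz.
106 MHz mod fs = 14.2 MHz.
14.2 MHz ≤ fs/2 = 15.3 MHz, appears at 14.2 MHz.
130.4 MHz mod fs = 8 MHz.
8 MHz ≤ fs/2 = 15.3 MHz, appears at 8 MHz.
5.2 MHz ≤ fs/2 = 15.3 MHz, passes unchanged.
Distinct values: {5.2 MHz, 8 MHz, 13.8 MHz, 14.2 MHz}.

5.2 MHz, 8 MHz, 13.8 MHz, 14.2 MHz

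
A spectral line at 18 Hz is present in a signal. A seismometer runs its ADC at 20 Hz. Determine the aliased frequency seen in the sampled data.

18 Hz > fs/2 = 10 Hz, folds to fs − 18 Hz = 2 Hz.

2 Hz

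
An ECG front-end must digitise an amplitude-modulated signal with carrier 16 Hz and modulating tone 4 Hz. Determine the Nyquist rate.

AM sidebands sit at fc ± fm = 12 Hz and 20 Hz.
Highest-frequency component: 20 Hz.
Nyquist rate = 2 × 20 Hz = 40 Hz.

40 Hz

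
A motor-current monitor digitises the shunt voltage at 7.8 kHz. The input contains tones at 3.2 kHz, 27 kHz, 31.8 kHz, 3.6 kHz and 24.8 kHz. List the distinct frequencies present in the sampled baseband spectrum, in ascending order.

0.6 kHz, 1.4 kHz, 3.2 kHz, 3.6 kHz

fs/2 = 3.9 kHz.
3.2 kHz ≤ fs/2 = 3.9 kHz, passes unchanged.
27 kHz mod fs = 3.6 kHz.
3.6 kHz ≤ fs/2 = 3.9 kHz, appears at 3.6 kHz.
31.8 kHz mod fs = 0.6 kHz.
0.6 kHz ≤ fs/2 = 3.9 kHz, appears at 0.6 kHz.
3.6 kHz ≤ fs/2 = 3.9 kHz, passes unchanged.
24.8 kHz mod fs = 1.4 kHz.
1.4 kHz ≤ fs/2 = 3.9 kHz, appears at 1.4 kHz.
Distinct values: {0.6 kHz, 1.4 kHz, 3.2 kHz, 3.6 kHz}.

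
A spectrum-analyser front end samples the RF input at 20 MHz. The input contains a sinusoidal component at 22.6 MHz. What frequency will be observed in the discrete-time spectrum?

22.6 MHz mod fs = 2.6 MHz.
2.6 MHz ≤ fs/2 = 10 MHz, appears at 2.6 MHz.

2.6 MHz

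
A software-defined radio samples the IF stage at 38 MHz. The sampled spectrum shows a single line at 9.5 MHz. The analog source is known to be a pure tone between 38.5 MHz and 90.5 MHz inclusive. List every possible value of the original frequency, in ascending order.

47.5 MHz, 66.5 MHz, 85.5 MHz

Frequencies that alias to 9.5 MHz are k·fs ± 9.5 MHz for integer k ≥ 0.
k=0: 9.5 MHz.
k=1: 28.5 MHz, 47.5 MHz.
k=2: 66.5 MHz, 85.5 MHz.
k=3: 104.5 MHz, 123.5 MHz.
Within [38.5 MHz, 90.5 MHz]: 47.5 MHz, 66.5 MHz, 85.5 MHz.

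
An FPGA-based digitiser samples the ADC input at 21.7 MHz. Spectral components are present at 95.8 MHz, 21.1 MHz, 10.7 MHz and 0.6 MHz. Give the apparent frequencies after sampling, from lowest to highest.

0.6 MHz, 9 MHz, 10.7 MHz

fs/2 = 10.85 MHz.
95.8 MHz mod fs = 9 MHz.
9 MHz ≤ fs/2 = 10.85 MHz, appears at 9 MHz.
21.1 MHz > fs/2 = 10.85 MHz, folds to fs − 21.1 MHz = 0.6 MHz.
10.7 MHz ≤ fs/2 = 10.85 MHz, passes unchanged.
0.6 MHz ≤ fs/2 = 10.85 MHz, passes unchanged.
Distinct values: {0.6 MHz, 9 MHz, 10.7 MHz}.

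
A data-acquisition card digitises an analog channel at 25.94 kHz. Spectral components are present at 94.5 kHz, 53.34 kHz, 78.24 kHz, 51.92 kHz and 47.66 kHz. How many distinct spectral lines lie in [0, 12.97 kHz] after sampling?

5

fs/2 = 12.97 kHz.
94.5 kHz mod fs = 16.68 kHz.
16.68 kHz > fs/2 = 12.97 kHz, folds to fs − 16.68 kHz = 9.26 kHz.
53.34 kHz mod fs = 1.46 kHz.
1.46 kHz ≤ fs/2 = 12.97 kHz, appears at 1.46 kHz.
78.24 kHz mod fs = 0.42 kHz.
0.42 kHz ≤ fs/2 = 12.97 kHz, appears at 0.42 kHz.
51.92 kHz mod fs = 0.04 kHz.
0.04 kHz ≤ fs/2 = 12.97 kHz, appears at 0.04 kHz.
47.66 kHz mod fs = 21.72 kHz.
21.72 kHz > fs/2 = 12.97 kHz, folds to fs − 21.72 kHz = 4.22 kHz.
Distinct values: {0.04 kHz, 0.42 kHz, 1.46 kHz, 4.22 kHz, 9.26 kHz} → 5.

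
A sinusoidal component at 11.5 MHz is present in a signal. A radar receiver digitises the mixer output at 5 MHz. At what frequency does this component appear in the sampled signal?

1.5 MHz

11.5 MHz mod fs = 1.5 MHz.
1.5 MHz ≤ fs/2 = 2.5 MHz, appears at 1.5 MHz.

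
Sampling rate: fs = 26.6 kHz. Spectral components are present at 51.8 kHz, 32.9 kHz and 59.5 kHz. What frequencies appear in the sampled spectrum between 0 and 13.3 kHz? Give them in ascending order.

1.4 kHz, 6.3 kHz

fs/2 = 13.3 kHz.
51.8 kHz mod fs = 25.2 kHz.
25.2 kHz > fs/2 = 13.3 kHz, folds to fs − 25.2 kHz = 1.4 kHz.
32.9 kHz mod fs = 6.3 kHz.
6.3 kHz ≤ fs/2 = 13.3 kHz, appears at 6.3 kHz.
59.5 kHz mod fs = 6.3 kHz.
6.3 kHz ≤ fs/2 = 13.3 kHz, appears at 6.3 kHz.
Distinct values: {1.4 kHz, 6.3 kHz}.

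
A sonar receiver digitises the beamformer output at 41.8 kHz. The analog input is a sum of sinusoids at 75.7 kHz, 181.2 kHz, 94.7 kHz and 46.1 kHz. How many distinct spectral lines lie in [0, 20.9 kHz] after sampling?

fs/2 = 20.9 kHz.
75.7 kHz mod fs = 33.9 kHz.
33.9 kHz > fs/2 = 20.9 kHz, folds to fs − 33.9 kHz = 7.9 kHz.
181.2 kHz mod fs = 14 kHz.
14 kHz ≤ fs/2 = 20.9 kHz, appears at 14 kHz.
94.7 kHz mod fs = 11.1 kHz.
11.1 kHz ≤ fs/2 = 20.9 kHz, appears at 11.1 kHz.
46.1 kHz mod fs = 4.3 kHz.
4.3 kHz ≤ fs/2 = 20.9 kHz, appears at 4.3 kHz.
Distinct values: {4.3 kHz, 7.9 kHz, 11.1 kHz, 14 kHz} → 4.

4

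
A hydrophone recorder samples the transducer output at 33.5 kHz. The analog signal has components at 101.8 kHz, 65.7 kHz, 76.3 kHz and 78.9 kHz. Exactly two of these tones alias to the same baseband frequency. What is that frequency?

fs/2 = 16.75 kHz.
101.8 kHz mod fs = 1.3 kHz.
1.3 kHz ≤ fs/2 = 16.75 kHz, appears at 1.3 kHz.
65.7 kHz mod fs = 32.2 kHz.
32.2 kHz > fs/2 = 16.75 kHz, folds to fs − 32.2 kHz = 1.3 kHz.
76.3 kHz mod fs = 9.3 kHz.
9.3 kHz ≤ fs/2 = 16.75 kHz, appears at 9.3 kHz.
78.9 kHz mod fs = 11.9 kHz.
11.9 kHz ≤ fs/2 = 16.75 kHz, appears at 11.9 kHz.
65.7 kHz and 101.8 kHz both map to 1.3 kHz.

1.3 kHz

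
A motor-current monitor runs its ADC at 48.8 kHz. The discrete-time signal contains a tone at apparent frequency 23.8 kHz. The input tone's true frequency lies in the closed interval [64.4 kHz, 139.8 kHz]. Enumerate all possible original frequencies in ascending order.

72.6 kHz, 73.8 kHz, 121.4 kHz, 122.6 kHz

Frequencies that alias to 23.8 kHz are k·fs ± 23.8 kHz for integer k ≥ 0.
k=0: 23.8 kHz.
k=1: 25 kHz, 72.6 kHz.
k=2: 73.8 kHz, 121.4 kHz.
k=3: 122.6 kHz, 170.2 kHz.
k=4: 171.4 kHz, 219 kHz.
Within [64.4 kHz, 139.8 kHz]: 72.6 kHz, 73.8 kHz, 121.4 kHz, 122.6 kHz.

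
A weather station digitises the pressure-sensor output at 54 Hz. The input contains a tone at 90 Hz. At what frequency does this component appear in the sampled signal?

90 Hz mod fs = 36 Hz.
36 Hz > fs/2 = 27 Hz, folds to fs − 36 Hz = 18 Hz.

18 Hz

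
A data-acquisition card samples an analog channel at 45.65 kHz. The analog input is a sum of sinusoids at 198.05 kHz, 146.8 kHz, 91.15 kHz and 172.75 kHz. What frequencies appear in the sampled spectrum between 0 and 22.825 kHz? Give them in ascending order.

fs/2 = 22.825 kHz.
198.05 kHz mod fs = 15.45 kHz.
15.45 kHz ≤ fs/2 = 22.825 kHz, appears at 15.45 kHz.
146.8 kHz mod fs = 9.85 kHz.
9.85 kHz ≤ fs/2 = 22.825 kHz, appears at 9.85 kHz.
91.15 kHz mod fs = 45.5 kHz.
45.5 kHz > fs/2 = 22.825 kHz, folds to fs − 45.5 kHz = 0.15 kHz.
172.75 kHz mod fs = 35.8 kHz.
35.8 kHz > fs/2 = 22.825 kHz, folds to fs − 35.8 kHz = 9.85 kHz.
Distinct values: {0.15 kHz, 9.85 kHz, 15.45 kHz}.

0.15 kHz, 9.85 kHz, 15.45 kHz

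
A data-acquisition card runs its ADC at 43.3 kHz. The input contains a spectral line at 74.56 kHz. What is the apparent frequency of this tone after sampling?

74.56 kHz mod fs = 31.26 kHz.
31.26 kHz > fs/2 = 21.65 kHz, folds to fs − 31.26 kHz = 12.04 kHz.

12.04 kHz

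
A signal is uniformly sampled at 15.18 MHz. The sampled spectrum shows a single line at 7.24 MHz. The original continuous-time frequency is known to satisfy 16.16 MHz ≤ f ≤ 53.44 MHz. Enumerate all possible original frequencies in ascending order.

Frequencies that alias to 7.24 MHz are k·fs ± 7.24 MHz for integer k ≥ 0.
k=0: 7.24 MHz.
k=1: 7.94 MHz, 22.42 MHz.
k=2: 23.12 MHz, 37.6 MHz.
k=3: 38.3 MHz, 52.78 MHz.
k=4: 53.48 MHz, 67.96 MHz.
Within [16.16 MHz, 53.44 MHz]: 22.42 MHz, 23.12 MHz, 37.6 MHz, 38.3 MHz, 52.78 MHz.

22.42 MHz, 23.12 MHz, 37.6 MHz, 38.3 MHz, 52.78 MHz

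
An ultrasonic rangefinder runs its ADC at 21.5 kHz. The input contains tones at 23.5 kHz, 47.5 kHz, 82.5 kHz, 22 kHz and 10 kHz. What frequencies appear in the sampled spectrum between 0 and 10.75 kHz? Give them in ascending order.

fs/2 = 10.75 kHz.
23.5 kHz mod fs = 2 kHz.
2 kHz ≤ fs/2 = 10.75 kHz, appears at 2 kHz.
47.5 kHz mod fs = 4.5 kHz.
4.5 kHz ≤ fs/2 = 10.75 kHz, appears at 4.5 kHz.
82.5 kHz mod fs = 18 kHz.
18 kHz > fs/2 = 10.75 kHz, folds to fs − 18 kHz = 3.5 kHz.
22 kHz mod fs = 0.5 kHz.
0.5 kHz ≤ fs/2 = 10.75 kHz, appears at 0.5 kHz.
10 kHz ≤ fs/2 = 10.75 kHz, passes unchanged.
Distinct values: {0.5 kHz, 2 kHz, 3.5 kHz, 4.5 kHz, 10 kHz}.

0.5 kHz, 2 kHz, 3.5 kHz, 4.5 kHz, 10 kHz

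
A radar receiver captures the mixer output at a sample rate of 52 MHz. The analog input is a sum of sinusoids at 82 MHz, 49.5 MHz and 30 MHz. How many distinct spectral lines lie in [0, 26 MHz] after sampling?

fs/2 = 26 MHz.
82 MHz mod fs = 30 MHz.
30 MHz > fs/2 = 26 MHz, folds to fs − 30 MHz = 22 MHz.
49.5 MHz > fs/2 = 26 MHz, folds to fs − 49.5 MHz = 2.5 MHz.
30 MHz > fs/2 = 26 MHz, folds to fs − 30 MHz = 22 MHz.
Distinct values: {2.5 MHz, 22 MHz} → 2.

2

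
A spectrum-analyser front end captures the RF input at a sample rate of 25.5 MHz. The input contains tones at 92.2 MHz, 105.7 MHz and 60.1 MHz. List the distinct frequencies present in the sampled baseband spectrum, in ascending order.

fs/2 = 12.75 MHz.
92.2 MHz mod fs = 15.7 MHz.
15.7 MHz > fs/2 = 12.75 MHz, folds to fs − 15.7 MHz = 9.8 MHz.
105.7 MHz mod fs = 3.7 MHz.
3.7 MHz ≤ fs/2 = 12.75 MHz, appears at 3.7 MHz.
60.1 MHz mod fs = 9.1 MHz.
9.1 MHz ≤ fs/2 = 12.75 MHz, appears at 9.1 MHz.
Distinct values: {3.7 MHz, 9.1 MHz, 9.8 MHz}.

3.7 MHz, 9.1 MHz, 9.8 MHz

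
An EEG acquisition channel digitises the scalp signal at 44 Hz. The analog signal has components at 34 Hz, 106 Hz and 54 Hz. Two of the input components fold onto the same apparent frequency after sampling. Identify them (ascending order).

fs/2 = 22 Hz.
34 Hz > fs/2 = 22 Hz, folds to fs − 34 Hz = 10 Hz.
106 Hz mod fs = 18 Hz.
18 Hz ≤ fs/2 = 22 Hz, appears at 18 Hz.
54 Hz mod fs = 10 Hz.
10 Hz ≤ fs/2 = 22 Hz, appears at 10 Hz.
34 Hz and 54 Hz both map to 10 Hz.

34 Hz, 54 Hz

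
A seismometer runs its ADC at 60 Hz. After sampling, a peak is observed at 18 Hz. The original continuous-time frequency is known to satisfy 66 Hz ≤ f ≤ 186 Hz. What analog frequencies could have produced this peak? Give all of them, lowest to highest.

Frequencies that alias to 18 Hz are k·fs ± 18 Hz for integer k ≥ 0.
k=0: 18 Hz.
k=1: 42 Hz, 78 Hz.
k=2: 102 Hz, 138 Hz.
k=3: 162 Hz, 198 Hz.
k=4: 222 Hz, 258 Hz.
Within [66 Hz, 186 Hz]: 78 Hz, 102 Hz, 138 Hz, 162 Hz.

78 Hz, 102 Hz, 138 Hz, 162 Hz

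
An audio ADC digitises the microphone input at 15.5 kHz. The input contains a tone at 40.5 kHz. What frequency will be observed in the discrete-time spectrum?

6 kHz

40.5 kHz mod fs = 9.5 kHz.
9.5 kHz > fs/2 = 7.75 kHz, folds to fs − 9.5 kHz = 6 kHz.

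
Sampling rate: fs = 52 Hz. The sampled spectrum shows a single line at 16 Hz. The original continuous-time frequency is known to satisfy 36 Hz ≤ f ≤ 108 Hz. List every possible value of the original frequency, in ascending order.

36 Hz, 68 Hz, 88 Hz

Frequencies that alias to 16 Hz are k·fs ± 16 Hz for integer k ≥ 0.
k=0: 16 Hz.
k=1: 36 Hz, 68 Hz.
k=2: 88 Hz, 120 Hz.
k=3: 140 Hz, 172 Hz.
Within [36 Hz, 108 Hz]: 36 Hz, 68 Hz, 88 Hz.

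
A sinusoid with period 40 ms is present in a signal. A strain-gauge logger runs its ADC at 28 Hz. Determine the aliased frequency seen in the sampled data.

3 Hz

T = 40 ms → f = 1/T = 25 Hz.
25 Hz > fs/2 = 14 Hz, folds to fs − 25 Hz = 3 Hz.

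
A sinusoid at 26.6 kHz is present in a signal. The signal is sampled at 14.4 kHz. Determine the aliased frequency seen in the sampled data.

2.2 kHz

26.6 kHz mod fs = 12.2 kHz.
12.2 kHz > fs/2 = 7.2 kHz, folds to fs − 12.2 kHz = 2.2 kHz.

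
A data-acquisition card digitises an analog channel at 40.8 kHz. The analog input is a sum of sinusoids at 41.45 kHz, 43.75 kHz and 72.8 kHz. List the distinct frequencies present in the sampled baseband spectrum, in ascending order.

fs/2 = 20.4 kHz.
41.45 kHz mod fs = 0.65 kHz.
0.65 kHz ≤ fs/2 = 20.4 kHz, appears at 0.65 kHz.
43.75 kHz mod fs = 2.95 kHz.
2.95 kHz ≤ fs/2 = 20.4 kHz, appears at 2.95 kHz.
72.8 kHz mod fs = 32 kHz.
32 kHz > fs/2 = 20.4 kHz, folds to fs − 32 kHz = 8.8 kHz.
Distinct values: {0.65 kHz, 2.95 kHz, 8.8 kHz}.

0.65 kHz, 2.95 kHz, 8.8 kHz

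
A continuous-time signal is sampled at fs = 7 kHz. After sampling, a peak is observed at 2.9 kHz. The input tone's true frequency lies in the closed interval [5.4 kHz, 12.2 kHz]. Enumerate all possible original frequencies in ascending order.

Frequencies that alias to 2.9 kHz are k·fs ± 2.9 kHz for integer k ≥ 0.
k=0: 2.9 kHz.
k=1: 4.1 kHz, 9.9 kHz.
k=2: 11.1 kHz, 16.9 kHz.
k=3: 18.1 kHz, 23.9 kHz.
Within [5.4 kHz, 12.2 kHz]: 9.9 kHz, 11.1 kHz.

9.9 kHz, 11.1 kHz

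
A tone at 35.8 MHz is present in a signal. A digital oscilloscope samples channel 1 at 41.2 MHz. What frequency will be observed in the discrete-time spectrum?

5.4 MHz

35.8 MHz > fs/2 = 20.6 MHz, folds to fs − 35.8 MHz = 5.4 MHz.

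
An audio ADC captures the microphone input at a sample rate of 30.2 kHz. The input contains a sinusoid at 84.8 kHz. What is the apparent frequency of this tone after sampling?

84.8 kHz mod fs = 24.4 kHz.
24.4 kHz > fs/2 = 15.1 kHz, folds to fs − 24.4 kHz = 5.8 kHz.

5.8 kHz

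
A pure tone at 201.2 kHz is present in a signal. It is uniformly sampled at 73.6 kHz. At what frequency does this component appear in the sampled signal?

201.2 kHz mod fs = 54 kHz.
54 kHz > fs/2 = 36.8 kHz, folds to fs − 54 kHz = 19.6 kHz.

19.6 kHz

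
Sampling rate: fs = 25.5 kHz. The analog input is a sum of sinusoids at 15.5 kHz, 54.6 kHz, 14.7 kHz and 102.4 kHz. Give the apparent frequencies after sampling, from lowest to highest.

fs/2 = 12.75 kHz.
15.5 kHz > fs/2 = 12.75 kHz, folds to fs − 15.5 kHz = 10 kHz.
54.6 kHz mod fs = 3.6 kHz.
3.6 kHz ≤ fs/2 = 12.75 kHz, appears at 3.6 kHz.
14.7 kHz > fs/2 = 12.75 kHz, folds to fs − 14.7 kHz = 10.8 kHz.
102.4 kHz mod fs = 0.4 kHz.
0.4 kHz ≤ fs/2 = 12.75 kHz, appears at 0.4 kHz.
Distinct values: {0.4 kHz, 3.6 kHz, 10 kHz, 10.8 kHz}.

0.4 kHz, 3.6 kHz, 10 kHz, 10.8 kHz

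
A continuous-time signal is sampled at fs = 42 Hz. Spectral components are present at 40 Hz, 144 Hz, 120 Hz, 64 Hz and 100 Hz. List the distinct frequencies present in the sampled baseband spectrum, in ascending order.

2 Hz, 6 Hz, 16 Hz, 18 Hz, 20 Hz

fs/2 = 21 Hz.
40 Hz > fs/2 = 21 Hz, folds to fs − 40 Hz = 2 Hz.
144 Hz mod fs = 18 Hz.
18 Hz ≤ fs/2 = 21 Hz, appears at 18 Hz.
120 Hz mod fs = 36 Hz.
36 Hz > fs/2 = 21 Hz, folds to fs − 36 Hz = 6 Hz.
64 Hz mod fs = 22 Hz.
22 Hz > fs/2 = 21 Hz, folds to fs − 22 Hz = 20 Hz.
100 Hz mod fs = 16 Hz.
16 Hz ≤ fs/2 = 21 Hz, appears at 16 Hz.
Distinct values: {2 Hz, 6 Hz, 16 Hz, 18 Hz, 20 Hz}.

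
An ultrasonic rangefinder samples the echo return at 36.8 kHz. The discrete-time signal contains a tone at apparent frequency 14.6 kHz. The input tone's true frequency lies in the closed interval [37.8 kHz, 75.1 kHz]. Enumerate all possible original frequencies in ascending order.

Frequencies that alias to 14.6 kHz are k·fs ± 14.6 kHz for integer k ≥ 0.
k=0: 14.6 kHz.
k=1: 22.2 kHz, 51.4 kHz.
k=2: 59 kHz, 88.2 kHz.
k=3: 95.8 kHz, 125 kHz.
Within [37.8 kHz, 75.1 kHz]: 51.4 kHz, 59 kHz.

51.4 kHz, 59 kHz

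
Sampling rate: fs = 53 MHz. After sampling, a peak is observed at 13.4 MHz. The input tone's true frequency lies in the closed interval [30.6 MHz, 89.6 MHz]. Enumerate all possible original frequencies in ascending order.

39.6 MHz, 66.4 MHz

Frequencies that alias to 13.4 MHz are k·fs ± 13.4 MHz for integer k ≥ 0.
k=0: 13.4 MHz.
k=1: 39.6 MHz, 66.4 MHz.
k=2: 92.6 MHz, 119.4 MHz.
Within [30.6 MHz, 89.6 MHz]: 39.6 MHz, 66.4 MHz.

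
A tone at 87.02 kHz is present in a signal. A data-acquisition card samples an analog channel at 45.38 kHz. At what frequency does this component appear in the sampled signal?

3.74 kHz

87.02 kHz mod fs = 41.64 kHz.
41.64 kHz > fs/2 = 22.69 kHz, folds to fs − 41.64 kHz = 3.74 kHz.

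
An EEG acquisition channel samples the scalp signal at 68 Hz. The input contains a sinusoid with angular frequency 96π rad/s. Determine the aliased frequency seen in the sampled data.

20 Hz

ω = 96π rad/s → f = ω/(2π) = 48 Hz.
48 Hz > fs/2 = 34 Hz, folds to fs − 48 Hz = 20 Hz.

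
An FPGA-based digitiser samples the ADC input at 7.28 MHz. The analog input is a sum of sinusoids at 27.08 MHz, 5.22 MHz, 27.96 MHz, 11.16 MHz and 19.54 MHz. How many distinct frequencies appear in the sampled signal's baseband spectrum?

5

fs/2 = 3.64 MHz.
27.08 MHz mod fs = 5.24 MHz.
5.24 MHz > fs/2 = 3.64 MHz, folds to fs − 5.24 MHz = 2.04 MHz.
5.22 MHz > fs/2 = 3.64 MHz, folds to fs − 5.22 MHz = 2.06 MHz.
27.96 MHz mod fs = 6.12 MHz.
6.12 MHz > fs/2 = 3.64 MHz, folds to fs − 6.12 MHz = 1.16 MHz.
11.16 MHz mod fs = 3.88 MHz.
3.88 MHz > fs/2 = 3.64 MHz, folds to fs − 3.88 MHz = 3.4 MHz.
19.54 MHz mod fs = 4.98 MHz.
4.98 MHz > fs/2 = 3.64 MHz, folds to fs − 4.98 MHz = 2.3 MHz.
Distinct values: {1.16 MHz, 2.04 MHz, 2.06 MHz, 2.3 MHz, 3.4 MHz} → 5.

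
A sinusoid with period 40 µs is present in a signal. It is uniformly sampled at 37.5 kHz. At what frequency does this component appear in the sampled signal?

12.5 kHz

T = 40 µs → f = 1/T = 25 kHz.
25 kHz > fs/2 = 18.75 kHz, folds to fs − 25 kHz = 12.5 kHz.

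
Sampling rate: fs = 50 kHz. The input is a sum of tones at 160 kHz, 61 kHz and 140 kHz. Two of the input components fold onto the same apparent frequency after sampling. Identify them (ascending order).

140 kHz, 160 kHz

fs/2 = 25 kHz.
160 kHz mod fs = 10 kHz.
10 kHz ≤ fs/2 = 25 kHz, appears at 10 kHz.
61 kHz mod fs = 11 kHz.
11 kHz ≤ fs/2 = 25 kHz, appears at 11 kHz.
140 kHz mod fs = 40 kHz.
40 kHz > fs/2 = 25 kHz, folds to fs − 40 kHz = 10 kHz.
140 kHz and 160 kHz both map to 10 kHz.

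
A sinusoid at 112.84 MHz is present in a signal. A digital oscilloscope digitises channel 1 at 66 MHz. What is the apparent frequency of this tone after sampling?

112.84 MHz mod fs = 46.84 MHz.
46.84 MHz > fs/2 = 33 MHz, folds to fs − 46.84 MHz = 19.16 MHz.

19.16 MHz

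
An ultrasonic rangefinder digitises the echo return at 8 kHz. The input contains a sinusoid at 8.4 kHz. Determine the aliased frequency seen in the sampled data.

0.4 kHz

8.4 kHz mod fs = 0.4 kHz.
0.4 kHz ≤ fs/2 = 4 kHz, appears at 0.4 kHz.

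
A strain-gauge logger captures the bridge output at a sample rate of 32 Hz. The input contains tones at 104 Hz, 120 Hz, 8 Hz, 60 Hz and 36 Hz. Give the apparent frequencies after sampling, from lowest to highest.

4 Hz, 8 Hz

fs/2 = 16 Hz.
104 Hz mod fs = 8 Hz.
8 Hz ≤ fs/2 = 16 Hz, appears at 8 Hz.
120 Hz mod fs = 24 Hz.
24 Hz > fs/2 = 16 Hz, folds to fs − 24 Hz = 8 Hz.
8 Hz ≤ fs/2 = 16 Hz, passes unchanged.
60 Hz mod fs = 28 Hz.
28 Hz > fs/2 = 16 Hz, folds to fs − 28 Hz = 4 Hz.
36 Hz mod fs = 4 Hz.
4 Hz ≤ fs/2 = 16 Hz, appears at 4 Hz.
Distinct values: {4 Hz, 8 Hz}.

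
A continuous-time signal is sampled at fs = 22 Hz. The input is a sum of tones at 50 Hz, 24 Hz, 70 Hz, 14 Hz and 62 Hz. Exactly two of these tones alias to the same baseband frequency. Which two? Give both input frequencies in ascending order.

fs/2 = 11 Hz.
50 Hz mod fs = 6 Hz.
6 Hz ≤ fs/2 = 11 Hz, appears at 6 Hz.
24 Hz mod fs = 2 Hz.
2 Hz ≤ fs/2 = 11 Hz, appears at 2 Hz.
70 Hz mod fs = 4 Hz.
4 Hz ≤ fs/2 = 11 Hz, appears at 4 Hz.
14 Hz > fs/2 = 11 Hz, folds to fs − 14 Hz = 8 Hz.
62 Hz mod fs = 18 Hz.
18 Hz > fs/2 = 11 Hz, folds to fs − 18 Hz = 4 Hz.
62 Hz and 70 Hz both map to 4 Hz.

62 Hz, 70 Hz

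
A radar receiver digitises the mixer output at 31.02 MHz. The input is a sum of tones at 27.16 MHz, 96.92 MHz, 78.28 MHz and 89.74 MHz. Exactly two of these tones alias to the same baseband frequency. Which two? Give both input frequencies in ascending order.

27.16 MHz, 96.92 MHz

fs/2 = 15.51 MHz.
27.16 MHz > fs/2 = 15.51 MHz, folds to fs − 27.16 MHz = 3.86 MHz.
96.92 MHz mod fs = 3.86 MHz.
3.86 MHz ≤ fs/2 = 15.51 MHz, appears at 3.86 MHz.
78.28 MHz mod fs = 16.24 MHz.
16.24 MHz > fs/2 = 15.51 MHz, folds to fs − 16.24 MHz = 14.78 MHz.
89.74 MHz mod fs = 27.7 MHz.
27.7 MHz > fs/2 = 15.51 MHz, folds to fs − 27.7 MHz = 3.32 MHz.
27.16 MHz and 96.92 MHz both map to 3.86 MHz.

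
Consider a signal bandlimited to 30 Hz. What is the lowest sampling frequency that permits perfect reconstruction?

60 Hz

Nyquist rate = 2 × 30 Hz = 60 Hz.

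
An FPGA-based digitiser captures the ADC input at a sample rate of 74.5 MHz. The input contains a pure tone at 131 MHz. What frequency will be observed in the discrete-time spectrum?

18 MHz

131 MHz mod fs = 56.5 MHz.
56.5 MHz > fs/2 = 37.25 MHz, folds to fs − 56.5 MHz = 18 MHz.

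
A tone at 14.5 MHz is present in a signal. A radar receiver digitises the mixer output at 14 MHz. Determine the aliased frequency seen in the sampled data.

0.5 MHz

14.5 MHz mod fs = 0.5 MHz.
0.5 MHz ≤ fs/2 = 7 MHz, appears at 0.5 MHz.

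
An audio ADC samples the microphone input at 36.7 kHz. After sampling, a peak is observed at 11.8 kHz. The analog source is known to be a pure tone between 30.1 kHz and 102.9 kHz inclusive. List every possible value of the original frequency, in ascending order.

48.5 kHz, 61.6 kHz, 85.2 kHz, 98.3 kHz

Frequencies that alias to 11.8 kHz are k·fs ± 11.8 kHz for integer k ≥ 0.
k=0: 11.8 kHz.
k=1: 24.9 kHz, 48.5 kHz.
k=2: 61.6 kHz, 85.2 kHz.
k=3: 98.3 kHz, 121.9 kHz.
k=4: 135 kHz, 158.6 kHz.
Within [30.1 kHz, 102.9 kHz]: 48.5 kHz, 61.6 kHz, 85.2 kHz, 98.3 kHz.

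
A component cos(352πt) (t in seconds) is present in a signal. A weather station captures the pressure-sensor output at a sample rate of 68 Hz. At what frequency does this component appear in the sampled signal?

ω = 352π rad/s → f = ω/(2π) = 176 Hz.
176 Hz mod fs = 40 Hz.
40 Hz > fs/2 = 34 Hz, folds to fs − 40 Hz = 28 Hz.

28 Hz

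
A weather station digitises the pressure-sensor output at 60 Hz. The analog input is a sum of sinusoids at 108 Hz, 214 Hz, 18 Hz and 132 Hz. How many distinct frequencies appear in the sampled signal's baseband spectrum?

3

fs/2 = 30 Hz.
108 Hz mod fs = 48 Hz.
48 Hz > fs/2 = 30 Hz, folds to fs − 48 Hz = 12 Hz.
214 Hz mod fs = 34 Hz.
34 Hz > fs/2 = 30 Hz, folds to fs − 34 Hz = 26 Hz.
18 Hz ≤ fs/2 = 30 Hz, passes unchanged.
132 Hz mod fs = 12 Hz.
12 Hz ≤ fs/2 = 30 Hz, appears at 12 Hz.
Distinct values: {12 Hz, 18 Hz, 26 Hz} → 3.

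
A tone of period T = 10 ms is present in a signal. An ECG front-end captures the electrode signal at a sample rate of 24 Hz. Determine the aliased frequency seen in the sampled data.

T = 10 ms → f = 1/T = 100 Hz.
100 Hz mod fs = 4 Hz.
4 Hz ≤ fs/2 = 12 Hz, appears at 4 Hz.

4 Hz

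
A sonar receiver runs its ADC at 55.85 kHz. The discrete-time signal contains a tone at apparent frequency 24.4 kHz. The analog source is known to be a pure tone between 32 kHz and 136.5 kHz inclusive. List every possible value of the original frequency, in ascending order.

Frequencies that alias to 24.4 kHz are k·fs ± 24.4 kHz for integer k ≥ 0.
k=0: 24.4 kHz.
k=1: 31.45 kHz, 80.25 kHz.
k=2: 87.3 kHz, 136.1 kHz.
k=3: 143.15 kHz, 191.95 kHz.
Within [32 kHz, 136.5 kHz]: 80.25 kHz, 87.3 kHz, 136.1 kHz.

80.25 kHz, 87.3 kHz, 136.1 kHz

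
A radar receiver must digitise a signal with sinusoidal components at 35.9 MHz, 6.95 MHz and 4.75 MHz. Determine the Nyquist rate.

71.8 MHz

Highest-frequency component: 35.9 MHz.
Nyquist rate = 2 × 35.9 MHz = 71.8 MHz.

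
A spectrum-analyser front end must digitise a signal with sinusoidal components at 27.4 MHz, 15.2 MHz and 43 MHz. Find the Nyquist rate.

Highest-frequency component: 43 MHz.
Nyquist rate = 2 × 43 MHz = 86 MHz.

86 MHz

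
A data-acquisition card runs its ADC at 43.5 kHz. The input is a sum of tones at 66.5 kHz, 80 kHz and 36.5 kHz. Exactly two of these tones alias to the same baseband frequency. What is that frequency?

fs/2 = 21.75 kHz.
66.5 kHz mod fs = 23 kHz.
23 kHz > fs/2 = 21.75 kHz, folds to fs − 23 kHz = 20.5 kHz.
80 kHz mod fs = 36.5 kHz.
36.5 kHz > fs/2 = 21.75 kHz, folds to fs − 36.5 kHz = 7 kHz.
36.5 kHz > fs/2 = 21.75 kHz, folds to fs − 36.5 kHz = 7 kHz.
36.5 kHz and 80 kHz both map to 7 kHz.

7 kHz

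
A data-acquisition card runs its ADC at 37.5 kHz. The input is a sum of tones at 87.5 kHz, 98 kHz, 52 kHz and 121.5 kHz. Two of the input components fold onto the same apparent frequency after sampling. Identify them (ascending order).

fs/2 = 18.75 kHz.
87.5 kHz mod fs = 12.5 kHz.
12.5 kHz ≤ fs/2 = 18.75 kHz, appears at 12.5 kHz.
98 kHz mod fs = 23 kHz.
23 kHz > fs/2 = 18.75 kHz, folds to fs − 23 kHz = 14.5 kHz.
52 kHz mod fs = 14.5 kHz.
14.5 kHz ≤ fs/2 = 18.75 kHz, appears at 14.5 kHz.
121.5 kHz mod fs = 9 kHz.
9 kHz ≤ fs/2 = 18.75 kHz, appears at 9 kHz.
52 kHz and 98 kHz both map to 14.5 kHz.

52 kHz, 98 kHz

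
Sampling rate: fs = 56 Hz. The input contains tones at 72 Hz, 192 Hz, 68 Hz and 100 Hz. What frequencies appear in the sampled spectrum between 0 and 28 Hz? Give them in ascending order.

12 Hz, 16 Hz, 24 Hz

fs/2 = 28 Hz.
72 Hz mod fs = 16 Hz.
16 Hz ≤ fs/2 = 28 Hz, appears at 16 Hz.
192 Hz mod fs = 24 Hz.
24 Hz ≤ fs/2 = 28 Hz, appears at 24 Hz.
68 Hz mod fs = 12 Hz.
12 Hz ≤ fs/2 = 28 Hz, appears at 12 Hz.
100 Hz mod fs = 44 Hz.
44 Hz > fs/2 = 28 Hz, folds to fs − 44 Hz = 12 Hz.
Distinct values: {12 Hz, 16 Hz, 24 Hz}.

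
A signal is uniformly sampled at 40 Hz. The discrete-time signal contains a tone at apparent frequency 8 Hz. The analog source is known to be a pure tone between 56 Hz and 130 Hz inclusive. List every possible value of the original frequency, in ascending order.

72 Hz, 88 Hz, 112 Hz, 128 Hz

Frequencies that alias to 8 Hz are k·fs ± 8 Hz for integer k ≥ 0.
k=0: 8 Hz.
k=1: 32 Hz, 48 Hz.
k=2: 72 Hz, 88 Hz.
k=3: 112 Hz, 128 Hz.
k=4: 152 Hz, 168 Hz.
Within [56 Hz, 130 Hz]: 72 Hz, 88 Hz, 112 Hz, 128 Hz.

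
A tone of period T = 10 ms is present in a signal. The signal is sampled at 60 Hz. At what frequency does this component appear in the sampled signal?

20 Hz

T = 10 ms → f = 1/T = 100 Hz.
100 Hz mod fs = 40 Hz.
40 Hz > fs/2 = 30 Hz, folds to fs − 40 Hz = 20 Hz.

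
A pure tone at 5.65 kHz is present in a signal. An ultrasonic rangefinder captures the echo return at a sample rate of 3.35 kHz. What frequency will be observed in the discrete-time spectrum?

5.65 kHz mod fs = 2.3 kHz.
2.3 kHz > fs/2 = 1.675 kHz, folds to fs − 2.3 kHz = 1.05 kHz.

1.05 kHz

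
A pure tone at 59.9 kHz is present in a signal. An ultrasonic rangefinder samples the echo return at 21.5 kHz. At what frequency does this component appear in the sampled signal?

4.6 kHz

59.9 kHz mod fs = 16.9 kHz.
16.9 kHz > fs/2 = 10.75 kHz, folds to fs − 16.9 kHz = 4.6 kHz.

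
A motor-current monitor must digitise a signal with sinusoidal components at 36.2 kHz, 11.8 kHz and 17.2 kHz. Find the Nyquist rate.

72.4 kHz

Highest-frequency component: 36.2 kHz.
Nyquist rate = 2 × 36.2 kHz = 72.4 kHz.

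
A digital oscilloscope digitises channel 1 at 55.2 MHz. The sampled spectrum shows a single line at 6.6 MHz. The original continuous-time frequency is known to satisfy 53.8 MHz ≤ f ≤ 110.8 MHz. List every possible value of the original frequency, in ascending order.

61.8 MHz, 103.8 MHz

Frequencies that alias to 6.6 MHz are k·fs ± 6.6 MHz for integer k ≥ 0.
k=0: 6.6 MHz.
k=1: 48.6 MHz, 61.8 MHz.
k=2: 103.8 MHz, 117 MHz.
k=3: 159 MHz, 172.2 MHz.
Within [53.8 MHz, 110.8 MHz]: 61.8 MHz, 103.8 MHz.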